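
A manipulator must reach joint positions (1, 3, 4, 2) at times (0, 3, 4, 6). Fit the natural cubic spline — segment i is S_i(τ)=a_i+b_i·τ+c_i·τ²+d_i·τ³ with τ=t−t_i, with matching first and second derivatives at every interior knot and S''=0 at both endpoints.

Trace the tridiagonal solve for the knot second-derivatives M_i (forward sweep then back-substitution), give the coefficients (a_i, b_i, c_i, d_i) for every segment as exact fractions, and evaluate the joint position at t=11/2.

  seg 0: a=1 b=58/141 c=0 d=4/141
  seg 1: a=3 b=166/141 c=12/47 d=-61/141
  seg 2: a=4 b=55/141 c=-49/47 d=49/282
S(11/2) = 2125/752

Δ: Δ0=2/3, Δ1=1, Δ2=-1
row 1: diag=8, rhs=2; c'=1/8, d'=1/4
row 2: denom=6−1·1/8=47/8; d'=(-12−1·1/4)/(47/8)=-98/47
back: M2=-98/47
back: M1=1/4−1/8·-98/47=24/47
M: M0=0, M1=24/47, M2=-98/47, M3=0
seg 0: a=1, c=M0/2=0, d=(M1−M0)/(6·3)=4/141, b=Δ0−h0·(2M0+M1)/6=58/141
seg 1: a=3, c=M1/2=12/47, d=(M2−M1)/(6·1)=-61/141, b=Δ1−h1·(2M1+M2)/6=166/141
seg 2: a=4, c=M2/2=-49/47, d=(M3−M2)/(6·2)=49/282, b=Δ2−h2·(2M2+M3)/6=55/141
t_q=11/2 → seg 2, τ=3/2; S=4+55/141·τ+-49/47·τ²+49/282·τ³=2125/752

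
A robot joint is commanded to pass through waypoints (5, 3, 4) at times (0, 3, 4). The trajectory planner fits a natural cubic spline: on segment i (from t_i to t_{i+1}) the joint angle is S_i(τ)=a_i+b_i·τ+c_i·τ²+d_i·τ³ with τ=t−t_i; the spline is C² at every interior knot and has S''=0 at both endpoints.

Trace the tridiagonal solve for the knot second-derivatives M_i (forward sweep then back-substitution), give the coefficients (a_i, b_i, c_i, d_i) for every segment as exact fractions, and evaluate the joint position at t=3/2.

Δ: Δ0=-2/3, Δ1=1
row 1: diag=8, rhs=10; c'=1/8, d'=5/4
back: M1=5/4
M: M0=0, M1=5/4, M2=0
seg 0: a=5, c=M0/2=0, d=(M1−M0)/(6·3)=5/72, b=Δ0−h0·(2M0+M1)/6=-31/24
seg 1: a=3, c=M1/2=5/8, d=(M2−M1)/(6·1)=-5/24, b=Δ1−h1·(2M1+M2)/6=7/12
t_q=3/2 → seg 0, τ=3/2; S=5+-31/24·τ+0·τ²+5/72·τ³=211/64

  seg 0: a=5 b=-31/24 c=0 d=5/72
  seg 1: a=3 b=7/12 c=5/8 d=-5/24
S(3/2) = 211/64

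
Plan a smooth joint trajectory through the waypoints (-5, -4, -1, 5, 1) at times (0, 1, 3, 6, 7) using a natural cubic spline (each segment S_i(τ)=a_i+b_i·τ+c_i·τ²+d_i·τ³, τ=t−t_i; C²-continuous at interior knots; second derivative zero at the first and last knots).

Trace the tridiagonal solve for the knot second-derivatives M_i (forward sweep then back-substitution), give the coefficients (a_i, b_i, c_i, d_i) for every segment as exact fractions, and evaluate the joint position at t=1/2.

Δ: Δ0=1, Δ1=3/2, Δ2=2, Δ3=-4
row 1: diag=6, rhs=3; c'=1/3, d'=1/2
row 2: denom=10−2·1/3=28/3; d'=(3−2·1/2)/(28/3)=3/14
row 3: denom=8−3·9/28=197/28; d'=(-36−3·3/14)/(197/28)=-1026/197
back: M3=-1026/197
back: M2=3/14−9/28·-1026/197=372/197
back: M1=1/2−1/3·372/197=-51/394
M: M0=0, M1=-51/394, M2=372/197, M3=-1026/197, M4=0
seg 0: a=-5, c=M0/2=0, d=(M1−M0)/(6·1)=-17/788, b=Δ0−h0·(2M0+M1)/6=805/788
seg 1: a=-4, c=M1/2=-51/788, d=(M2−M1)/(6·2)=265/1576, b=Δ1−h1·(2M1+M2)/6=377/394
seg 2: a=-1, c=M2/2=186/197, d=(M3−M2)/(6·3)=-233/591, b=Δ2−h2·(2M2+M3)/6=535/197
seg 3: a=5, c=M3/2=-513/197, d=(M4−M3)/(6·1)=171/197, b=Δ3−h3·(2M3+M4)/6=-446/197
t_q=1/2 → seg 0, τ=1/2; S=-5+805/788·τ+0·τ²+-17/788·τ³=-28317/6304

  seg 0: a=-5 b=805/788 c=0 d=-17/788
  seg 1: a=-4 b=377/394 c=-51/788 d=265/1576
  seg 2: a=-1 b=535/197 c=186/197 d=-233/591
  seg 3: a=5 b=-446/197 c=-513/197 d=171/197
S(1/2) = -28317/6304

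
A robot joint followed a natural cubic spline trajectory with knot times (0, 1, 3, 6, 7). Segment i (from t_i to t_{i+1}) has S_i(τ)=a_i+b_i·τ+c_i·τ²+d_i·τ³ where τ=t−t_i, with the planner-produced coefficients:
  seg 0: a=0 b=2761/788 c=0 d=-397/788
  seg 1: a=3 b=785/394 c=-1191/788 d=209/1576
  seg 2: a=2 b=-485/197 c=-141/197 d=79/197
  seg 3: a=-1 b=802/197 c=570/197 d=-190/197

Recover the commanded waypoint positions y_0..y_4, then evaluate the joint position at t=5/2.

y_0 = S_0(0) = a_0 = 0
y_1 = S_1(0) = a_1 = 3
y_2 = S_2(0) = a_2 = 2
y_3 = S_3(0) = a_3 = -1
y_4 = S_3(1) = 5
t_q=5/2 is in segment 1 (τ=3/2); S_1(τ)=38271/12608

y_0=0 y_1=3 y_2=2 y_3=-1 y_4=5
S(5/2) = 38271/12608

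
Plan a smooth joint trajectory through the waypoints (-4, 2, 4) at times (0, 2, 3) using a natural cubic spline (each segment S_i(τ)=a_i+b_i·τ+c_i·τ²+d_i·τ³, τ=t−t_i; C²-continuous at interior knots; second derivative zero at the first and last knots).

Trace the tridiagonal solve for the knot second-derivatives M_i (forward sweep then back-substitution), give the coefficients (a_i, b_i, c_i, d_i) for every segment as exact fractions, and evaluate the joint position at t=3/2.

Δ: Δ0=3, Δ1=2
row 1: diag=6, rhs=-6; c'=1/6, d'=-1
back: M1=-1
M: M0=0, M1=-1, M2=0
seg 0: a=-4, c=M0/2=0, d=(M1−M0)/(6·2)=-1/12, b=Δ0−h0·(2M0+M1)/6=10/3
seg 1: a=2, c=M1/2=-1/2, d=(M2−M1)/(6·1)=1/6, b=Δ1−h1·(2M1+M2)/6=7/3
t_q=3/2 → seg 0, τ=3/2; S=-4+10/3·τ+0·τ²+-1/12·τ³=23/32

  seg 0: a=-4 b=10/3 c=0 d=-1/12
  seg 1: a=2 b=7/3 c=-1/2 d=1/6
S(3/2) = 23/32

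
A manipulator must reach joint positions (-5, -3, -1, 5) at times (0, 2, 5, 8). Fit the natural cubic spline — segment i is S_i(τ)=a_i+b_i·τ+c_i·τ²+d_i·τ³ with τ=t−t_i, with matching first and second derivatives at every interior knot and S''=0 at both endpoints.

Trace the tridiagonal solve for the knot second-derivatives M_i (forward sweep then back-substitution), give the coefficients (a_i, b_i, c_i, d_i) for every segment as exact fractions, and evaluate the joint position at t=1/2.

  seg 0: a=-5 b=127/111 c=0 d=-4/111
  seg 1: a=-3 b=79/111 c=-8/37 d=67/999
  seg 2: a=-1 b=136/111 c=43/111 d=-43/999
S(1/2) = -164/37

Δ: Δ0=1, Δ1=2/3, Δ2=2
row 1: diag=10, rhs=-2; c'=3/10, d'=-1/5
row 2: denom=12−3·3/10=111/10; d'=(8−3·-1/5)/(111/10)=86/111
back: M2=86/111
back: M1=-1/5−3/10·86/111=-16/37
M: M0=0, M1=-16/37, M2=86/111, M3=0
seg 0: a=-5, c=M0/2=0, d=(M1−M0)/(6·2)=-4/111, b=Δ0−h0·(2M0+M1)/6=127/111
seg 1: a=-3, c=M1/2=-8/37, d=(M2−M1)/(6·3)=67/999, b=Δ1−h1·(2M1+M2)/6=79/111
seg 2: a=-1, c=M2/2=43/111, d=(M3−M2)/(6·3)=-43/999, b=Δ2−h2·(2M2+M3)/6=136/111
t_q=1/2 → seg 0, τ=1/2; S=-5+127/111·τ+0·τ²+-4/111·τ³=-164/37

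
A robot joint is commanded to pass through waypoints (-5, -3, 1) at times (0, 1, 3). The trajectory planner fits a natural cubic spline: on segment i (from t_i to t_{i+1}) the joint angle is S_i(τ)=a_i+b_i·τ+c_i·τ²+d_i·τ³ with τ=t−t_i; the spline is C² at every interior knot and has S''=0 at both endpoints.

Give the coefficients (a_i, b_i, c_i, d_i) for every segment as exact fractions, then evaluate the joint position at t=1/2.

Δ: Δ0=2, Δ1=2
row 1: diag=6, rhs=0; c'=1/3, d'=0
back: M1=0
M: M0=0, M1=0, M2=0
seg 0: a=-5, c=M0/2=0, d=(M1−M0)/(6·1)=0, b=Δ0−h0·(2M0+M1)/6=2
seg 1: a=-3, c=M1/2=0, d=(M2−M1)/(6·2)=0, b=Δ1−h1·(2M1+M2)/6=2
t_q=1/2 → seg 0, τ=1/2; S=-5+2·τ+0·τ²+0·τ³=-4

  seg 0: a=-5 b=2 c=0 d=0
  seg 1: a=-3 b=2 c=0 d=0
S(1/2) = -4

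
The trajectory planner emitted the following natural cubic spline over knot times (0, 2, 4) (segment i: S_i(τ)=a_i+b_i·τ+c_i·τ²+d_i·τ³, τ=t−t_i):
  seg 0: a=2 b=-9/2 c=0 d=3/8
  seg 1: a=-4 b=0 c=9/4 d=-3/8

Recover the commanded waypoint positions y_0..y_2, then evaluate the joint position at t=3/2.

y_0 = S_0(0) = a_0 = 2
y_1 = S_1(0) = a_1 = -4
y_2 = S_1(2) = 2
t_q=3/2 is in segment 0 (τ=3/2); S_0(τ)=-223/64

y_0=2 y_1=-4 y_2=2
S(3/2) = -223/64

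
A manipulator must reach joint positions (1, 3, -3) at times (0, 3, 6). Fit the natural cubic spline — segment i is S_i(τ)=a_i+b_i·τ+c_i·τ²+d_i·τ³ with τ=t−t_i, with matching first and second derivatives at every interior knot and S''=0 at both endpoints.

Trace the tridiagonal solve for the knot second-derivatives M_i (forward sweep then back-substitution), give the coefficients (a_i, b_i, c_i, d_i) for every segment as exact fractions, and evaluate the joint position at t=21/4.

  seg 0: a=1 b=4/3 c=0 d=-2/27
  seg 1: a=3 b=-2/3 c=-2/3 d=2/27
S(21/4) = -33/32

Δ: Δ0=2/3, Δ1=-2
row 1: diag=12, rhs=-16; c'=1/4, d'=-4/3
back: M1=-4/3
M: M0=0, M1=-4/3, M2=0
seg 0: a=1, c=M0/2=0, d=(M1−M0)/(6·3)=-2/27, b=Δ0−h0·(2M0+M1)/6=4/3
seg 1: a=3, c=M1/2=-2/3, d=(M2−M1)/(6·3)=2/27, b=Δ1−h1·(2M1+M2)/6=-2/3
t_q=21/4 → seg 1, τ=9/4; S=3+-2/3·τ+-2/3·τ²+2/27·τ³=-33/32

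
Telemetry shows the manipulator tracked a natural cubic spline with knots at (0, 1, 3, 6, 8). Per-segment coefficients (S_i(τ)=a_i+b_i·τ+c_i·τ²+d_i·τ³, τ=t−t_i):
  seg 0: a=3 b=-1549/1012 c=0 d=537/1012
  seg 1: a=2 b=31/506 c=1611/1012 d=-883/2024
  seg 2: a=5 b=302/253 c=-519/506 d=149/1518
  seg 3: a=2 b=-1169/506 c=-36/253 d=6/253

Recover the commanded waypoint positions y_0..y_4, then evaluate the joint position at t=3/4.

y_0 = S_0(0) = a_0 = 3
y_1 = S_1(0) = a_1 = 2
y_2 = S_2(0) = a_2 = 5
y_3 = S_3(0) = a_3 = 2
y_4 = S_3(2) = -3
t_q=3/4 is in segment 0 (τ=3/4); S_0(τ)=134451/64768

y_0=3 y_1=2 y_2=5 y_3=2 y_4=-3
S(3/4) = 134451/64768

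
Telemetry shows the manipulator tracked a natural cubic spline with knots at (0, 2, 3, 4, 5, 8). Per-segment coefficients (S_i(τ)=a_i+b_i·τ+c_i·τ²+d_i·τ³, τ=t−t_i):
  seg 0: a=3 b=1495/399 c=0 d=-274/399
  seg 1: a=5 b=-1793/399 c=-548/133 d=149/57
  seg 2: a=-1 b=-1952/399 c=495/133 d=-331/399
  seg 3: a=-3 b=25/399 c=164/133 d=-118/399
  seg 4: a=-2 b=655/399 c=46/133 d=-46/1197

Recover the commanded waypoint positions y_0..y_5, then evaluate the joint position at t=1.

y_0=3 y_1=5 y_2=-1 y_3=-3 y_4=-2 y_5=5
S(1) = 806/133

y_0 = S_0(0) = a_0 = 3
y_1 = S_1(0) = a_1 = 5
y_2 = S_2(0) = a_2 = -1
y_3 = S_3(0) = a_3 = -3
y_4 = S_4(0) = a_4 = -2
y_5 = S_4(3) = 5
t_q=1 is in segment 0 (τ=1); S_0(τ)=806/133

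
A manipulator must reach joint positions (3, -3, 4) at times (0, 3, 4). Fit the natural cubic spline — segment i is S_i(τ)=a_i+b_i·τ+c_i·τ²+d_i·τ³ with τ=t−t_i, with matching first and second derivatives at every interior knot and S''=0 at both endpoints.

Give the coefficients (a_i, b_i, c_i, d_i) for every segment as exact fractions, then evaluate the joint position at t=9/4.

Δ: Δ0=-2, Δ1=7
row 1: diag=8, rhs=54; c'=1/8, d'=27/4
back: M1=27/4
M: M0=0, M1=27/4, M2=0
seg 0: a=3, c=M0/2=0, d=(M1−M0)/(6·3)=3/8, b=Δ0−h0·(2M0+M1)/6=-43/8
seg 1: a=-3, c=M1/2=27/8, d=(M2−M1)/(6·1)=-9/8, b=Δ1−h1·(2M1+M2)/6=19/4
t_q=9/4 → seg 0, τ=9/4; S=3+-43/8·τ+0·τ²+3/8·τ³=-2469/512

  seg 0: a=3 b=-43/8 c=0 d=3/8
  seg 1: a=-3 b=19/4 c=27/8 d=-9/8
S(9/4) = -2469/512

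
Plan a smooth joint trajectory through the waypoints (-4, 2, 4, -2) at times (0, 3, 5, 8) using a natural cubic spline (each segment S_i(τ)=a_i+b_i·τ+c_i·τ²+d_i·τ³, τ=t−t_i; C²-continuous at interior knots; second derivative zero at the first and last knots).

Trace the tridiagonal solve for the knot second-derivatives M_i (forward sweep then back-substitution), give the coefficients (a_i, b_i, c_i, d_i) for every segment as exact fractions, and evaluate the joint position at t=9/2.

  seg 0: a=-4 b=17/8 c=0 d=-1/72
  seg 1: a=2 b=7/4 c=-1/8 d=-1/8
  seg 2: a=4 b=-1/4 c=-7/8 d=7/72
S(9/2) = 251/64

Δ: Δ0=2, Δ1=1, Δ2=-2
row 1: diag=10, rhs=-6; c'=1/5, d'=-3/5
row 2: denom=10−2·1/5=48/5; d'=(-18−2·-3/5)/(48/5)=-7/4
back: M2=-7/4
back: M1=-3/5−1/5·-7/4=-1/4
M: M0=0, M1=-1/4, M2=-7/4, M3=0
seg 0: a=-4, c=M0/2=0, d=(M1−M0)/(6·3)=-1/72, b=Δ0−h0·(2M0+M1)/6=17/8
seg 1: a=2, c=M1/2=-1/8, d=(M2−M1)/(6·2)=-1/8, b=Δ1−h1·(2M1+M2)/6=7/4
seg 2: a=4, c=M2/2=-7/8, d=(M3−M2)/(6·3)=7/72, b=Δ2−h2·(2M2+M3)/6=-1/4
t_q=9/2 → seg 1, τ=3/2; S=2+7/4·τ+-1/8·τ²+-1/8·τ³=251/64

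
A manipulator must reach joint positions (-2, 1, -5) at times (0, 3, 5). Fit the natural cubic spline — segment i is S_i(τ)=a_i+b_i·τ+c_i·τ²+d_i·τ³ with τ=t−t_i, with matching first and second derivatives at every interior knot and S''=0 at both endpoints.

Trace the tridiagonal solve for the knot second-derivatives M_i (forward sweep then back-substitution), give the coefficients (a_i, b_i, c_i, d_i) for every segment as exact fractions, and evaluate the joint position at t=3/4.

Δ: Δ0=1, Δ1=-3
row 1: diag=10, rhs=-24; c'=1/5, d'=-12/5
back: M1=-12/5
M: M0=0, M1=-12/5, M2=0
seg 0: a=-2, c=M0/2=0, d=(M1−M0)/(6·3)=-2/15, b=Δ0−h0·(2M0+M1)/6=11/5
seg 1: a=1, c=M1/2=-6/5, d=(M2−M1)/(6·2)=1/5, b=Δ1−h1·(2M1+M2)/6=-7/5
t_q=3/4 → seg 0, τ=3/4; S=-2+11/5·τ+0·τ²+-2/15·τ³=-13/32

  seg 0: a=-2 b=11/5 c=0 d=-2/15
  seg 1: a=1 b=-7/5 c=-6/5 d=1/5
S(3/4) = -13/32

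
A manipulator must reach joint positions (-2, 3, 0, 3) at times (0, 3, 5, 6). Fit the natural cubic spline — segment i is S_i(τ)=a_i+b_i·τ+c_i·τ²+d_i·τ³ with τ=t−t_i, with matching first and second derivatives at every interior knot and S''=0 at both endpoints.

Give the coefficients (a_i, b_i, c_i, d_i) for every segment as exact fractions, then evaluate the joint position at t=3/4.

  seg 0: a=-2 b=19/6 c=0 d=-1/6
  seg 1: a=3 b=-4/3 c=-3/2 d=17/24
  seg 2: a=0 b=7/6 c=11/4 d=-11/12
S(3/4) = 39/128

Δ: Δ0=5/3, Δ1=-3/2, Δ2=3
row 1: diag=10, rhs=-19; c'=1/5, d'=-19/10
row 2: denom=6−2·1/5=28/5; d'=(27−2·-19/10)/(28/5)=11/2
back: M2=11/2
back: M1=-19/10−1/5·11/2=-3
M: M0=0, M1=-3, M2=11/2, M3=0
seg 0: a=-2, c=M0/2=0, d=(M1−M0)/(6·3)=-1/6, b=Δ0−h0·(2M0+M1)/6=19/6
seg 1: a=3, c=M1/2=-3/2, d=(M2−M1)/(6·2)=17/24, b=Δ1−h1·(2M1+M2)/6=-4/3
seg 2: a=0, c=M2/2=11/4, d=(M3−M2)/(6·1)=-11/12, b=Δ2−h2·(2M2+M3)/6=7/6
t_q=3/4 → seg 0, τ=3/4; S=-2+19/6·τ+0·τ²+-1/6·τ³=39/128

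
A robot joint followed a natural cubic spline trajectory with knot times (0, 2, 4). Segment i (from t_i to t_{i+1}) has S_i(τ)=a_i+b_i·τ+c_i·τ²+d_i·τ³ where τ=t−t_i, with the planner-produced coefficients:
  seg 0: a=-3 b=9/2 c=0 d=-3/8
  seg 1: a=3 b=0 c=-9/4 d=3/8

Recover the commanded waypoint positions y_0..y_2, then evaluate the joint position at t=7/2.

y_0 = S_0(0) = a_0 = -3
y_1 = S_1(0) = a_1 = 3
y_2 = S_1(2) = -3
t_q=7/2 is in segment 1 (τ=3/2); S_1(τ)=-51/64

y_0=-3 y_1=3 y_2=-3
S(7/2) = -51/64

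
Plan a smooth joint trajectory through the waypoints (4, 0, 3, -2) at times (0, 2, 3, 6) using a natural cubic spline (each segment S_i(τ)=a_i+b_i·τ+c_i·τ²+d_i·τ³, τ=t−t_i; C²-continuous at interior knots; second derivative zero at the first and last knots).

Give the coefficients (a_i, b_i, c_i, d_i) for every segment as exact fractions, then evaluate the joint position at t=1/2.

Δ: Δ0=-2, Δ1=3, Δ2=-5/3
row 1: diag=6, rhs=30; c'=1/6, d'=5
row 2: denom=8−1·1/6=47/6; d'=(-28−1·5)/(47/6)=-198/47
back: M2=-198/47
back: M1=5−1/6·-198/47=268/47
M: M0=0, M1=268/47, M2=-198/47, M3=0
seg 0: a=4, c=M0/2=0, d=(M1−M0)/(6·2)=67/141, b=Δ0−h0·(2M0+M1)/6=-550/141
seg 1: a=0, c=M1/2=134/47, d=(M2−M1)/(6·1)=-233/141, b=Δ1−h1·(2M1+M2)/6=254/141
seg 2: a=3, c=M2/2=-99/47, d=(M3−M2)/(6·3)=11/47, b=Δ2−h2·(2M2+M3)/6=359/141
t_q=1/2 → seg 0, τ=1/2; S=4+-550/141·τ+0·τ²+67/141·τ³=793/376

  seg 0: a=4 b=-550/141 c=0 d=67/141
  seg 1: a=0 b=254/141 c=134/47 d=-233/141
  seg 2: a=3 b=359/141 c=-99/47 d=11/47
S(1/2) = 793/376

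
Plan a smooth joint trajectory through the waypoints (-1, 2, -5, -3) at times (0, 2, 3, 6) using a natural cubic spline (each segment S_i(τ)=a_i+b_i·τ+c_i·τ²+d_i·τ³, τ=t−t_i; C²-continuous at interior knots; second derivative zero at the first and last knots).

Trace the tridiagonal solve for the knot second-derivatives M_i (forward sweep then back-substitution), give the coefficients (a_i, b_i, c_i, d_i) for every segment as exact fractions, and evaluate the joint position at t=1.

  seg 0: a=-1 b=1331/282 c=0 d=-227/282
  seg 1: a=2 b=-1393/282 c=-227/47 d=781/282
  seg 2: a=-5 b=-887/141 c=327/94 d=-109/282
S(1) = 137/47

Δ: Δ0=3/2, Δ1=-7, Δ2=2/3
row 1: diag=6, rhs=-51; c'=1/6, d'=-17/2
row 2: denom=8−1·1/6=47/6; d'=(46−1·-17/2)/(47/6)=327/47
back: M2=327/47
back: M1=-17/2−1/6·327/47=-454/47
M: M0=0, M1=-454/47, M2=327/47, M3=0
seg 0: a=-1, c=M0/2=0, d=(M1−M0)/(6·2)=-227/282, b=Δ0−h0·(2M0+M1)/6=1331/282
seg 1: a=2, c=M1/2=-227/47, d=(M2−M1)/(6·1)=781/282, b=Δ1−h1·(2M1+M2)/6=-1393/282
seg 2: a=-5, c=M2/2=327/94, d=(M3−M2)/(6·3)=-109/282, b=Δ2−h2·(2M2+M3)/6=-887/141
t_q=1 → seg 0, τ=1; S=-1+1331/282·τ+0·τ²+-227/282·τ³=137/47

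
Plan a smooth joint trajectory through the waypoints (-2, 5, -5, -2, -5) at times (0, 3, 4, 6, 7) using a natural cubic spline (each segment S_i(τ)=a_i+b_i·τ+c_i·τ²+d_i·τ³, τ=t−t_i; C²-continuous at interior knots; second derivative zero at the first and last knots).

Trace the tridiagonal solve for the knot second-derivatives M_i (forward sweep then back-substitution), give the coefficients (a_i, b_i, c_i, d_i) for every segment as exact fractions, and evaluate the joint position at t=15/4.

  seg 0: a=-2 b=3002/375 c=0 d=-709/1125
  seg 1: a=5 b=-3379/375 c=-709/125 d=1756/375
  seg 2: a=-5 b=-473/75 c=1047/125 d=-6709/3000
  seg 3: a=-2 b=271/750 c=-2521/500 d=2521/1500
S(15/4) = -2973/1000

Δ: Δ0=7/3, Δ1=-10, Δ2=3/2, Δ3=-3
row 1: diag=8, rhs=-74; c'=1/8, d'=-37/4
row 2: denom=6−1·1/8=47/8; d'=(69−1·-37/4)/(47/8)=626/47
row 3: denom=6−2·16/47=250/47; d'=(-27−2·626/47)/(250/47)=-2521/250
back: M3=-2521/250
back: M2=626/47−16/47·-2521/250=2094/125
back: M1=-37/4−1/8·2094/125=-1418/125
M: M0=0, M1=-1418/125, M2=2094/125, M3=-2521/250, M4=0
seg 0: a=-2, c=M0/2=0, d=(M1−M0)/(6·3)=-709/1125, b=Δ0−h0·(2M0+M1)/6=3002/375
seg 1: a=5, c=M1/2=-709/125, d=(M2−M1)/(6·1)=1756/375, b=Δ1−h1·(2M1+M2)/6=-3379/375
seg 2: a=-5, c=M2/2=1047/125, d=(M3−M2)/(6·2)=-6709/3000, b=Δ2−h2·(2M2+M3)/6=-473/75
seg 3: a=-2, c=M3/2=-2521/500, d=(M4−M3)/(6·1)=2521/1500, b=Δ3−h3·(2M3+M4)/6=271/750
t_q=15/4 → seg 1, τ=3/4; S=5+-3379/375·τ+-709/125·τ²+1756/375·τ³=-2973/1000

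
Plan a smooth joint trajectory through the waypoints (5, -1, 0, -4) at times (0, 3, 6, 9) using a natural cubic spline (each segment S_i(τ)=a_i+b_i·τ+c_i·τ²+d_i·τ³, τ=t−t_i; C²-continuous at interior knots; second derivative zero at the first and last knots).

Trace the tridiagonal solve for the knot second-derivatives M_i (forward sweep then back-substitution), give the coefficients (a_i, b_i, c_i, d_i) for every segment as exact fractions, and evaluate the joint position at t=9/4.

Δ: Δ0=-2, Δ1=1/3, Δ2=-4/3
row 1: diag=12, rhs=14; c'=1/4, d'=7/6
row 2: denom=12−3·1/4=45/4; d'=(-10−3·7/6)/(45/4)=-6/5
back: M2=-6/5
back: M1=7/6−1/4·-6/5=22/15
M: M0=0, M1=22/15, M2=-6/5, M3=0
seg 0: a=5, c=M0/2=0, d=(M1−M0)/(6·3)=11/135, b=Δ0−h0·(2M0+M1)/6=-41/15
seg 1: a=-1, c=M1/2=11/15, d=(M2−M1)/(6·3)=-4/27, b=Δ1−h1·(2M1+M2)/6=-8/15
seg 2: a=0, c=M2/2=-3/5, d=(M3−M2)/(6·3)=1/15, b=Δ2−h2·(2M2+M3)/6=-2/15
t_q=9/4 → seg 0, τ=9/4; S=5+-41/15·τ+0·τ²+11/135·τ³=-71/320

  seg 0: a=5 b=-41/15 c=0 d=11/135
  seg 1: a=-1 b=-8/15 c=11/15 d=-4/27
  seg 2: a=0 b=-2/15 c=-3/5 d=1/15
S(9/4) = -71/320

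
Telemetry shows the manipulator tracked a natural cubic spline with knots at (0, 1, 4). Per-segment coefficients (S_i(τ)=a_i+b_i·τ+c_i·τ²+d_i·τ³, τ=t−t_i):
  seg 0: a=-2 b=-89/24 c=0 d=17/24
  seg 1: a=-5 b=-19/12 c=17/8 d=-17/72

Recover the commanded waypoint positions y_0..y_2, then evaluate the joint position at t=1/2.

y_0 = S_0(0) = a_0 = -2
y_1 = S_1(0) = a_1 = -5
y_2 = S_1(3) = 3
t_q=1/2 is in segment 0 (τ=1/2); S_0(τ)=-241/64

y_0=-2 y_1=-5 y_2=3
S(1/2) = -241/64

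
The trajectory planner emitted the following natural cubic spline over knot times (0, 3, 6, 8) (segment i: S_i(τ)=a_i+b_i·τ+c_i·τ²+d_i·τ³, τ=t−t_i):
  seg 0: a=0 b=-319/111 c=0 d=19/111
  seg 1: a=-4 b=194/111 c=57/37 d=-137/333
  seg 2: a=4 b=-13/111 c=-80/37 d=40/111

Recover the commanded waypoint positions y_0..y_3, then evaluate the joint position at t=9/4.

y_0 = S_0(0) = a_0 = 0
y_1 = S_1(0) = a_1 = -4
y_2 = S_2(0) = a_2 = 4
y_3 = S_2(2) = -2
t_q=9/4 is in segment 0 (τ=9/4); S_0(τ)=-10695/2368

y_0=0 y_1=-4 y_2=4 y_3=-2
S(9/4) = -10695/2368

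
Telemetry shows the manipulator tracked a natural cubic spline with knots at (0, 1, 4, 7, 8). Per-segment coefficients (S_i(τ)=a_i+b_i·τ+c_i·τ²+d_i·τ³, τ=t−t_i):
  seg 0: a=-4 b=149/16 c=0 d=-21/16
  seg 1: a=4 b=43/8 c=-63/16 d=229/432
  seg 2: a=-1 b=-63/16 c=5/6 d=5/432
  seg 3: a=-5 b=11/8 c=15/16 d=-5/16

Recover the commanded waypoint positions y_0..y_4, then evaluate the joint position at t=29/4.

y_0=-4 y_1=4 y_2=-1 y_3=-5 y_4=-3
S(29/4) = -4713/1024

y_0 = S_0(0) = a_0 = -4
y_1 = S_1(0) = a_1 = 4
y_2 = S_2(0) = a_2 = -1
y_3 = S_3(0) = a_3 = -5
y_4 = S_3(1) = -3
t_q=29/4 is in segment 3 (τ=1/4); S_3(τ)=-4713/1024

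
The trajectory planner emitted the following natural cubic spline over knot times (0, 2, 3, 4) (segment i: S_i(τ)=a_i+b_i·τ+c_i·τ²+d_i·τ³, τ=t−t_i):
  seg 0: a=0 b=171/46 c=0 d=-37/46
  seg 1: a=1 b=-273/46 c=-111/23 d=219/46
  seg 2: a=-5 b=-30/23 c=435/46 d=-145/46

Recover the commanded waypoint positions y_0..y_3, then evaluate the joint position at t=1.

y_0=0 y_1=1 y_2=-5 y_3=0
S(1) = 67/23

y_0 = S_0(0) = a_0 = 0
y_1 = S_1(0) = a_1 = 1
y_2 = S_2(0) = a_2 = -5
y_3 = S_2(1) = 0
t_q=1 is in segment 0 (τ=1); S_0(τ)=67/23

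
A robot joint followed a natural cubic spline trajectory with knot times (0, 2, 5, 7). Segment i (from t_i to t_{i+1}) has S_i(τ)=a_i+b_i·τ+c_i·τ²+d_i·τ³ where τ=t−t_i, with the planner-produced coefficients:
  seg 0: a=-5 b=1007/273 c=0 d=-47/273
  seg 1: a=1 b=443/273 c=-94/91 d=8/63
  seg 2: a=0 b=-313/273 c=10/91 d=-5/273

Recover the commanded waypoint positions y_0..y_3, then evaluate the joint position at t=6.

y_0 = S_0(0) = a_0 = -5
y_1 = S_1(0) = a_1 = 1
y_2 = S_2(0) = a_2 = 0
y_3 = S_2(2) = -2
t_q=6 is in segment 2 (τ=1); S_2(τ)=-96/91

y_0=-5 y_1=1 y_2=0 y_3=-2
S(6) = -96/91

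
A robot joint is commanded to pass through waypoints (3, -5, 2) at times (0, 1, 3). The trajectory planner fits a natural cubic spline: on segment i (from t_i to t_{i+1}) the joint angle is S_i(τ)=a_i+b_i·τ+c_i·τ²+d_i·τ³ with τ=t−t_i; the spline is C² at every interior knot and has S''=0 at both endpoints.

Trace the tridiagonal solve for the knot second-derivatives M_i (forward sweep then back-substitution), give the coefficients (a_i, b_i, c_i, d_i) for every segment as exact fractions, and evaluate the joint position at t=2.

  seg 0: a=3 b=-119/12 c=0 d=23/12
  seg 1: a=-5 b=-25/6 c=23/4 d=-23/24
S(2) = -35/8

Δ: Δ0=-8, Δ1=7/2
row 1: diag=6, rhs=69; c'=1/3, d'=23/2
back: M1=23/2
M: M0=0, M1=23/2, M2=0
seg 0: a=3, c=M0/2=0, d=(M1−M0)/(6·1)=23/12, b=Δ0−h0·(2M0+M1)/6=-119/12
seg 1: a=-5, c=M1/2=23/4, d=(M2−M1)/(6·2)=-23/24, b=Δ1−h1·(2M1+M2)/6=-25/6
t_q=2 → seg 1, τ=1; S=-5+-25/6·τ+23/4·τ²+-23/24·τ³=-35/8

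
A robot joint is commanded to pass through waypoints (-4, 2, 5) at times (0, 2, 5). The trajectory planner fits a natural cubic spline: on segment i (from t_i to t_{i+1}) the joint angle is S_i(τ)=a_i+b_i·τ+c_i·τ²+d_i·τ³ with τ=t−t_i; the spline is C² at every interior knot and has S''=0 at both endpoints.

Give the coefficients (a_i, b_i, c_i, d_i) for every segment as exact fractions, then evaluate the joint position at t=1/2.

Δ: Δ0=3, Δ1=1
row 1: diag=10, rhs=-12; c'=3/10, d'=-6/5
back: M1=-6/5
M: M0=0, M1=-6/5, M2=0
seg 0: a=-4, c=M0/2=0, d=(M1−M0)/(6·2)=-1/10, b=Δ0−h0·(2M0+M1)/6=17/5
seg 1: a=2, c=M1/2=-3/5, d=(M2−M1)/(6·3)=1/15, b=Δ1−h1·(2M1+M2)/6=11/5
t_q=1/2 → seg 0, τ=1/2; S=-4+17/5·τ+0·τ²+-1/10·τ³=-37/16

  seg 0: a=-4 b=17/5 c=0 d=-1/10
  seg 1: a=2 b=11/5 c=-3/5 d=1/15
S(1/2) = -37/16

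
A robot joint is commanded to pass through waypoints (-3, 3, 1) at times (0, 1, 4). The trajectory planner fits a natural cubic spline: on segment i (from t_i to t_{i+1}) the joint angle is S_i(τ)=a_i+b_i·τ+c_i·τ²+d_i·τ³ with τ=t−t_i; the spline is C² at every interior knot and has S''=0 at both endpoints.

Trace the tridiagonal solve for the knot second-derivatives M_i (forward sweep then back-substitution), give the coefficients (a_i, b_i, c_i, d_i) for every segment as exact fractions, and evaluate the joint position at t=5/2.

  seg 0: a=-3 b=41/6 c=0 d=-5/6
  seg 1: a=3 b=13/3 c=-5/2 d=5/18
S(5/2) = 77/16

Δ: Δ0=6, Δ1=-2/3
row 1: diag=8, rhs=-40; c'=3/8, d'=-5
back: M1=-5
M: M0=0, M1=-5, M2=0
seg 0: a=-3, c=M0/2=0, d=(M1−M0)/(6·1)=-5/6, b=Δ0−h0·(2M0+M1)/6=41/6
seg 1: a=3, c=M1/2=-5/2, d=(M2−M1)/(6·3)=5/18, b=Δ1−h1·(2M1+M2)/6=13/3
t_q=5/2 → seg 1, τ=3/2; S=3+13/3·τ+-5/2·τ²+5/18·τ³=77/16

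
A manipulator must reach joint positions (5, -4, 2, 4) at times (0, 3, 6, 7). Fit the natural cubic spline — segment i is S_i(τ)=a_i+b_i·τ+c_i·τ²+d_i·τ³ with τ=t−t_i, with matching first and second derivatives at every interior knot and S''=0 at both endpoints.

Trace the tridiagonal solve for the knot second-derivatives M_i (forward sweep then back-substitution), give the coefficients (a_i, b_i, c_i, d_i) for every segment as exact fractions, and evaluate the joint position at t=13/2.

Δ: Δ0=-3, Δ1=2, Δ2=2
row 1: diag=12, rhs=30; c'=1/4, d'=5/2
row 2: denom=8−3·1/4=29/4; d'=(0−3·5/2)/(29/4)=-30/29
back: M2=-30/29
back: M1=5/2−1/4·-30/29=80/29
M: M0=0, M1=80/29, M2=-30/29, M3=0
seg 0: a=5, c=M0/2=0, d=(M1−M0)/(6·3)=40/261, b=Δ0−h0·(2M0+M1)/6=-127/29
seg 1: a=-4, c=M1/2=40/29, d=(M2−M1)/(6·3)=-55/261, b=Δ1−h1·(2M1+M2)/6=-7/29
seg 2: a=2, c=M2/2=-15/29, d=(M3−M2)/(6·1)=5/29, b=Δ2−h2·(2M2+M3)/6=68/29
t_q=13/2 → seg 2, τ=1/2; S=2+68/29·τ+-15/29·τ²+5/29·τ³=711/232

  seg 0: a=5 b=-127/29 c=0 d=40/261
  seg 1: a=-4 b=-7/29 c=40/29 d=-55/261
  seg 2: a=2 b=68/29 c=-15/29 d=5/29
S(13/2) = 711/232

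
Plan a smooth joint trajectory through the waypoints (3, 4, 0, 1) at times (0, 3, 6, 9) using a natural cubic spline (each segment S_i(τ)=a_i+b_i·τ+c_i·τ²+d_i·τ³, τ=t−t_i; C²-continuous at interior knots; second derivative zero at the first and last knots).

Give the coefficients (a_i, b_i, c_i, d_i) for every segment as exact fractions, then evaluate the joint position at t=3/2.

  seg 0: a=3 b=8/9 c=0 d=-5/81
  seg 1: a=4 b=-7/9 c=-5/9 d=10/81
  seg 2: a=0 b=-7/9 c=5/9 d=-5/81
S(3/2) = 33/8

Δ: Δ0=1/3, Δ1=-4/3, Δ2=1/3
row 1: diag=12, rhs=-10; c'=1/4, d'=-5/6
row 2: denom=12−3·1/4=45/4; d'=(10−3·-5/6)/(45/4)=10/9
back: M2=10/9
back: M1=-5/6−1/4·10/9=-10/9
M: M0=0, M1=-10/9, M2=10/9, M3=0
seg 0: a=3, c=M0/2=0, d=(M1−M0)/(6·3)=-5/81, b=Δ0−h0·(2M0+M1)/6=8/9
seg 1: a=4, c=M1/2=-5/9, d=(M2−M1)/(6·3)=10/81, b=Δ1−h1·(2M1+M2)/6=-7/9
seg 2: a=0, c=M2/2=5/9, d=(M3−M2)/(6·3)=-5/81, b=Δ2−h2·(2M2+M3)/6=-7/9
t_q=3/2 → seg 0, τ=3/2; S=3+8/9·τ+0·τ²+-5/81·τ³=33/8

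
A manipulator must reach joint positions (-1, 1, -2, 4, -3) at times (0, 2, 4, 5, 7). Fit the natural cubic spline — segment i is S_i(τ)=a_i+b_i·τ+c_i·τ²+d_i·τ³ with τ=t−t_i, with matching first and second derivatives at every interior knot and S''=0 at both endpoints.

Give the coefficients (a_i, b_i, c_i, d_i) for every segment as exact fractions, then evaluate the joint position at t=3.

Δ: Δ0=1, Δ1=-3/2, Δ2=6, Δ3=-7/2
row 1: diag=8, rhs=-15; c'=1/4, d'=-15/8
row 2: denom=6−2·1/4=11/2; d'=(45−2·-15/8)/(11/2)=195/22
row 3: denom=6−1·2/11=64/11; d'=(-57−1·195/22)/(64/11)=-1449/128
back: M3=-1449/128
back: M2=195/22−2/11·-1449/128=699/64
back: M1=-15/8−1/4·699/64=-1179/256
M: M0=0, M1=-1179/256, M2=699/64, M3=-1449/128, M4=0
seg 0: a=-1, c=M0/2=0, d=(M1−M0)/(6·2)=-393/1024, b=Δ0−h0·(2M0+M1)/6=649/256
seg 1: a=1, c=M1/2=-1179/512, d=(M2−M1)/(6·2)=1325/1024, b=Δ1−h1·(2M1+M2)/6=-265/128
seg 2: a=-2, c=M2/2=699/128, d=(M3−M2)/(6·1)=-949/256, b=Δ2−h2·(2M2+M3)/6=1087/256
seg 3: a=4, c=M3/2=-1449/256, d=(M4−M3)/(6·2)=483/512, b=Δ3−h3·(2M3+M4)/6=259/64
t_q=3 → seg 1, τ=1; S=1+-265/128·τ+-1179/512·τ²+1325/1024·τ³=-2129/1024

  seg 0: a=-1 b=649/256 c=0 d=-393/1024
  seg 1: a=1 b=-265/128 c=-1179/512 d=1325/1024
  seg 2: a=-2 b=1087/256 c=699/128 d=-949/256
  seg 3: a=4 b=259/64 c=-1449/256 d=483/512
S(3) = -2129/1024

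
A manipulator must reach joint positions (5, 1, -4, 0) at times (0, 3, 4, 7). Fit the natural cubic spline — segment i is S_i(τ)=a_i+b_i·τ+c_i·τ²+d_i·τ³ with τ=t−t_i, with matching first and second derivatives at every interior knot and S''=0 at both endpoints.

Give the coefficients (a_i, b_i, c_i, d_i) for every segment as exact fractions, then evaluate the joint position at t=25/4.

Δ: Δ0=-4/3, Δ1=-5, Δ2=4/3
row 1: diag=8, rhs=-22; c'=1/8, d'=-11/4
row 2: denom=8−1·1/8=63/8; d'=(38−1·-11/4)/(63/8)=326/63
back: M2=326/63
back: M1=-11/4−1/8·326/63=-214/63
M: M0=0, M1=-214/63, M2=326/63, M3=0
seg 0: a=5, c=M0/2=0, d=(M1−M0)/(6·3)=-107/567, b=Δ0−h0·(2M0+M1)/6=23/63
seg 1: a=1, c=M1/2=-107/63, d=(M2−M1)/(6·1)=10/7, b=Δ1−h1·(2M1+M2)/6=-298/63
seg 2: a=-4, c=M2/2=163/63, d=(M3−M2)/(6·3)=-163/567, b=Δ2−h2·(2M2+M3)/6=-242/63
t_q=25/4 → seg 2, τ=9/4; S=-4+-242/63·τ+163/63·τ²+-163/567·τ³=-1263/448

  seg 0: a=5 b=23/63 c=0 d=-107/567
  seg 1: a=1 b=-298/63 c=-107/63 d=10/7
  seg 2: a=-4 b=-242/63 c=163/63 d=-163/567
S(25/4) = -1263/448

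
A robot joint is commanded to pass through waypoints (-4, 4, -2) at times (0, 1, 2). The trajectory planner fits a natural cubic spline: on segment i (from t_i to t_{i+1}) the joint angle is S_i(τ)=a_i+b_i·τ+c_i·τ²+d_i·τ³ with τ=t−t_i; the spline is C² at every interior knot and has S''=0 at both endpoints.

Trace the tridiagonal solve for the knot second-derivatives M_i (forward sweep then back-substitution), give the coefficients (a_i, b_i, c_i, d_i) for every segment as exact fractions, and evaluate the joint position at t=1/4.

Δ: Δ0=8, Δ1=-6
row 1: diag=4, rhs=-84; c'=1/4, d'=-21
back: M1=-21
M: M0=0, M1=-21, M2=0
seg 0: a=-4, c=M0/2=0, d=(M1−M0)/(6·1)=-7/2, b=Δ0−h0·(2M0+M1)/6=23/2
seg 1: a=4, c=M1/2=-21/2, d=(M2−M1)/(6·1)=7/2, b=Δ1−h1·(2M1+M2)/6=1
t_q=1/4 → seg 0, τ=1/4; S=-4+23/2·τ+0·τ²+-7/2·τ³=-151/128

  seg 0: a=-4 b=23/2 c=0 d=-7/2
  seg 1: a=4 b=1 c=-21/2 d=7/2
S(1/4) = -151/128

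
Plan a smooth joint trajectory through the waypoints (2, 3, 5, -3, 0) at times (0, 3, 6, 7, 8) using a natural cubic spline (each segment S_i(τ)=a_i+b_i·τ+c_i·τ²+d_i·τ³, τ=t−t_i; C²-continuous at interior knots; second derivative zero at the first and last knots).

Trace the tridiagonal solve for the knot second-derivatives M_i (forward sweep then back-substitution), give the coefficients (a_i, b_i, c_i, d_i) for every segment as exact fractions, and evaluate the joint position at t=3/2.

  seg 0: a=2 b=-55/56 c=0 d=221/1512
  seg 1: a=3 b=83/28 c=221/168 d=-1049/1512
  seg 2: a=5 b=-63/8 c=-69/14 d=269/56
  seg 3: a=-3 b=-93/28 c=531/56 d=-177/56
S(3/2) = 457/448

Δ: Δ0=1/3, Δ1=2/3, Δ2=-8, Δ3=3
row 1: diag=12, rhs=2; c'=1/4, d'=1/6
row 2: denom=8−3·1/4=29/4; d'=(-52−3·1/6)/(29/4)=-210/29
row 3: denom=4−1·4/29=112/29; d'=(66−1·-210/29)/(112/29)=531/28
back: M3=531/28
back: M2=-210/29−4/29·531/28=-69/7
back: M1=1/6−1/4·-69/7=221/84
M: M0=0, M1=221/84, M2=-69/7, M3=531/28, M4=0
seg 0: a=2, c=M0/2=0, d=(M1−M0)/(6·3)=221/1512, b=Δ0−h0·(2M0+M1)/6=-55/56
seg 1: a=3, c=M1/2=221/168, d=(M2−M1)/(6·3)=-1049/1512, b=Δ1−h1·(2M1+M2)/6=83/28
seg 2: a=5, c=M2/2=-69/14, d=(M3−M2)/(6·1)=269/56, b=Δ2−h2·(2M2+M3)/6=-63/8
seg 3: a=-3, c=M3/2=531/56, d=(M4−M3)/(6·1)=-177/56, b=Δ3−h3·(2M3+M4)/6=-93/28
t_q=3/2 → seg 0, τ=3/2; S=2+-55/56·τ+0·τ²+221/1512·τ³=457/448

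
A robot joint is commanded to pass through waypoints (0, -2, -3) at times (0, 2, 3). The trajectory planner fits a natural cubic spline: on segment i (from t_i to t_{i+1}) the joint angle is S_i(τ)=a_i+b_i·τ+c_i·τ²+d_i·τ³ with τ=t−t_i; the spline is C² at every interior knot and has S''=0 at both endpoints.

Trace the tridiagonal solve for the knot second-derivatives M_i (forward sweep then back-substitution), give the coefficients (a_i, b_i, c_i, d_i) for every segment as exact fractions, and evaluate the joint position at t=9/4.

Δ: Δ0=-1, Δ1=-1
row 1: diag=6, rhs=0; c'=1/6, d'=0
back: M1=0
M: M0=0, M1=0, M2=0
seg 0: a=0, c=M0/2=0, d=(M1−M0)/(6·2)=0, b=Δ0−h0·(2M0+M1)/6=-1
seg 1: a=-2, c=M1/2=0, d=(M2−M1)/(6·1)=0, b=Δ1−h1·(2M1+M2)/6=-1
t_q=9/4 → seg 1, τ=1/4; S=-2+-1·τ+0·τ²+0·τ³=-9/4

  seg 0: a=0 b=-1 c=0 d=0
  seg 1: a=-2 b=-1 c=0 d=0
S(9/4) = -9/4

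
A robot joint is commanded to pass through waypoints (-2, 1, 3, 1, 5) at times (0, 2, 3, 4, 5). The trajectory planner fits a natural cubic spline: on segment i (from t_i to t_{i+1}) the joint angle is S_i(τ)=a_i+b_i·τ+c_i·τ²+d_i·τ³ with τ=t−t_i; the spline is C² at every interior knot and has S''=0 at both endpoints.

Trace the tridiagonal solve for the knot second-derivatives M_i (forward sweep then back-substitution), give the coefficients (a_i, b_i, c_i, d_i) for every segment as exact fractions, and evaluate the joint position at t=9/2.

Δ: Δ0=3/2, Δ1=2, Δ2=-2, Δ3=4
row 1: diag=6, rhs=3; c'=1/6, d'=1/2
row 2: denom=4−1·1/6=23/6; d'=(-24−1·1/2)/(23/6)=-147/23
row 3: denom=4−1·6/23=86/23; d'=(36−1·-147/23)/(86/23)=975/86
back: M3=975/86
back: M2=-147/23−6/23·975/86=-402/43
back: M1=1/2−1/6·-402/43=177/86
M: M0=0, M1=177/86, M2=-402/43, M3=975/86, M4=0
seg 0: a=-2, c=M0/2=0, d=(M1−M0)/(6·2)=59/344, b=Δ0−h0·(2M0+M1)/6=35/43
seg 1: a=1, c=M1/2=177/172, d=(M2−M1)/(6·1)=-327/172, b=Δ1−h1·(2M1+M2)/6=247/86
seg 2: a=3, c=M2/2=-201/43, d=(M3−M2)/(6·1)=593/172, b=Δ2−h2·(2M2+M3)/6=-133/172
seg 3: a=1, c=M3/2=975/172, d=(M4−M3)/(6·1)=-325/172, b=Δ3−h3·(2M3+M4)/6=19/86
t_q=9/2 → seg 3, τ=1/2; S=1+19/86·τ+975/172·τ²+-325/172·τ³=3153/1376

  seg 0: a=-2 b=35/43 c=0 d=59/344
  seg 1: a=1 b=247/86 c=177/172 d=-327/172
  seg 2: a=3 b=-133/172 c=-201/43 d=593/172
  seg 3: a=1 b=19/86 c=975/172 d=-325/172
S(9/2) = 3153/1376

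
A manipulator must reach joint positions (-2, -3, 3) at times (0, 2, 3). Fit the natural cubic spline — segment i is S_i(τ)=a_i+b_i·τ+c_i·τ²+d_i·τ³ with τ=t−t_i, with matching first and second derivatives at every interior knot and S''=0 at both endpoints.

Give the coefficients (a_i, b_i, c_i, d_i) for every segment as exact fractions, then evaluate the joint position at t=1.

Δ: Δ0=-1/2, Δ1=6
row 1: diag=6, rhs=39; c'=1/6, d'=13/2
back: M1=13/2
M: M0=0, M1=13/2, M2=0
seg 0: a=-2, c=M0/2=0, d=(M1−M0)/(6·2)=13/24, b=Δ0−h0·(2M0+M1)/6=-8/3
seg 1: a=-3, c=M1/2=13/4, d=(M2−M1)/(6·1)=-13/12, b=Δ1−h1·(2M1+M2)/6=23/6
t_q=1 → seg 0, τ=1; S=-2+-8/3·τ+0·τ²+13/24·τ³=-33/8

  seg 0: a=-2 b=-8/3 c=0 d=13/24
  seg 1: a=-3 b=23/6 c=13/4 d=-13/12
S(1) = -33/8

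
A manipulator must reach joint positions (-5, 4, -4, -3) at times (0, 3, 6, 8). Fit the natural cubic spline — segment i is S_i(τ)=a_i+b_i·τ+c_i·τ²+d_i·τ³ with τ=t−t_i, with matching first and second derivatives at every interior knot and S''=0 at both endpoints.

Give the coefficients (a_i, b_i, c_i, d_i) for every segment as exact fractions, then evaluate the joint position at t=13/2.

Δ: Δ0=3, Δ1=-8/3, Δ2=1/2
row 1: diag=12, rhs=-34; c'=1/4, d'=-17/6
row 2: denom=10−3·1/4=37/4; d'=(19−3·-17/6)/(37/4)=110/37
back: M2=110/37
back: M1=-17/6−1/4·110/37=-397/111
M: M0=0, M1=-397/111, M2=110/37, M3=0
seg 0: a=-5, c=M0/2=0, d=(M1−M0)/(6·3)=-397/1998, b=Δ0−h0·(2M0+M1)/6=1063/222
seg 1: a=4, c=M1/2=-397/222, d=(M2−M1)/(6·3)=727/1998, b=Δ1−h1·(2M1+M2)/6=-64/111
seg 2: a=-4, c=M2/2=55/37, d=(M3−M2)/(6·2)=-55/222, b=Δ2−h2·(2M2+M3)/6=-329/222
t_q=13/2 → seg 2, τ=1/2; S=-4+-329/222·τ+55/37·τ²+-55/222·τ³=-2605/592

  seg 0: a=-5 b=1063/222 c=0 d=-397/1998
  seg 1: a=4 b=-64/111 c=-397/222 d=727/1998
  seg 2: a=-4 b=-329/222 c=55/37 d=-55/222
S(13/2) = -2605/592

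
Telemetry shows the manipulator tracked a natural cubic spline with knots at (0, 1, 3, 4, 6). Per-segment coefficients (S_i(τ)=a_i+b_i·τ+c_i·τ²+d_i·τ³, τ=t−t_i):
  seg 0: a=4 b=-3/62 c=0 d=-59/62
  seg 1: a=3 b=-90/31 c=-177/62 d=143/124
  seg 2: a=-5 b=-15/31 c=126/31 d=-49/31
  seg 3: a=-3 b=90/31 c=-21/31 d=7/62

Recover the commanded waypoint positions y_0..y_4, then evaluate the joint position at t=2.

y_0=4 y_1=3 y_2=-5 y_3=-3 y_4=1
S(2) = -199/124

y_0 = S_0(0) = a_0 = 4
y_1 = S_1(0) = a_1 = 3
y_2 = S_2(0) = a_2 = -5
y_3 = S_3(0) = a_3 = -3
y_4 = S_3(2) = 1
t_q=2 is in segment 1 (τ=1); S_1(τ)=-199/124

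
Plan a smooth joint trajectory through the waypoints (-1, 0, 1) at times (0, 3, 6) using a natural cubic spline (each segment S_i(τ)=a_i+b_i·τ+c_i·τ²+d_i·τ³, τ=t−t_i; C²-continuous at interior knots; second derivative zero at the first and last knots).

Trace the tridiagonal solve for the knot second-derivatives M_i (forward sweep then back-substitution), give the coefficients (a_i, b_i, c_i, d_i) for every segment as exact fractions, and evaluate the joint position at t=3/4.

  seg 0: a=-1 b=1/3 c=0 d=0
  seg 1: a=0 b=1/3 c=0 d=0
S(3/4) = -3/4

Δ: Δ0=1/3, Δ1=1/3
row 1: diag=12, rhs=0; c'=1/4, d'=0
back: M1=0
M: M0=0, M1=0, M2=0
seg 0: a=-1, c=M0/2=0, d=(M1−M0)/(6·3)=0, b=Δ0−h0·(2M0+M1)/6=1/3
seg 1: a=0, c=M1/2=0, d=(M2−M1)/(6·3)=0, b=Δ1−h1·(2M1+M2)/6=1/3
t_q=3/4 → seg 0, τ=3/4; S=-1+1/3·τ+0·τ²+0·τ³=-3/4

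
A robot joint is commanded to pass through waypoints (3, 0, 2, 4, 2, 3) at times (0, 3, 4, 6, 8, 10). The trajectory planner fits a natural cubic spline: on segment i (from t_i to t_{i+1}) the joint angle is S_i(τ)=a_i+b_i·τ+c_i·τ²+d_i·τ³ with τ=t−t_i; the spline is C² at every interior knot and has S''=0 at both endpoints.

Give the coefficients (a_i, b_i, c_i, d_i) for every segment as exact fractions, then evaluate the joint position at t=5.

  seg 0: a=3 b=-2791/1282 c=0 d=503/3846
  seg 1: a=0 b=868/641 c=1509/1282 d=-681/1282
  seg 2: a=2 b=2711/1282 c=-267/641 d=-361/5128
  seg 3: a=4 b=-254/641 c=-2151/2564 d=1377/5128
  seg 4: a=2 b=-679/1282 c=495/641 d=-165/1282
S(5) = 18603/5128

Δ: Δ0=-1, Δ1=2, Δ2=1, Δ3=-1, Δ4=1/2
row 1: diag=8, rhs=18; c'=1/8, d'=9/4
row 2: denom=6−1·1/8=47/8; d'=(-6−1·9/4)/(47/8)=-66/47
row 3: denom=8−2·16/47=344/47; d'=(-12−2·-66/47)/(344/47)=-54/43
row 4: denom=8−2·47/172=641/86; d'=(9−2·-54/43)/(641/86)=990/641
back: M4=990/641
back: M3=-54/43−47/172·990/641=-2151/1282
back: M2=-66/47−16/47·-2151/1282=-534/641
back: M1=9/4−1/8·-534/641=1509/641
M: M0=0, M1=1509/641, M2=-534/641, M3=-2151/1282, M4=990/641, M5=0
seg 0: a=3, c=M0/2=0, d=(M1−M0)/(6·3)=503/3846, b=Δ0−h0·(2M0+M1)/6=-2791/1282
seg 1: a=0, c=M1/2=1509/1282, d=(M2−M1)/(6·1)=-681/1282, b=Δ1−h1·(2M1+M2)/6=868/641
seg 2: a=2, c=M2/2=-267/641, d=(M3−M2)/(6·2)=-361/5128, b=Δ2−h2·(2M2+M3)/6=2711/1282
seg 3: a=4, c=M3/2=-2151/2564, d=(M4−M3)/(6·2)=1377/5128, b=Δ3−h3·(2M3+M4)/6=-254/641
seg 4: a=2, c=M4/2=495/641, d=(M5−M4)/(6·2)=-165/1282, b=Δ4−h4·(2M4+M5)/6=-679/1282
t_q=5 → seg 2, τ=1; S=2+2711/1282·τ+-267/641·τ²+-361/5128·τ³=18603/5128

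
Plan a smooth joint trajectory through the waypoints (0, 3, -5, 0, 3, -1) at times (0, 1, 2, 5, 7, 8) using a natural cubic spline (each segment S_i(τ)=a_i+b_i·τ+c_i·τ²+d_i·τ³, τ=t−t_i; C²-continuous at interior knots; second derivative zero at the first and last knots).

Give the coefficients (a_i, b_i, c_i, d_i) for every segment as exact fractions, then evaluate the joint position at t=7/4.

  seg 0: a=0 b=3527/570 c=0 d=-1817/570
  seg 1: a=3 b=-962/285 c=-1817/190 d=563/114
  seg 2: a=-5 b=-4381/570 c=499/95 d=-1217/1710
  seg 3: a=0 b=263/57 c=-219/190 d=-461/2280
  seg 4: a=3 b=-1381/570 c=-899/380 d=899/1140
S(7/4) = -34381/12160

Δ: Δ0=3, Δ1=-8, Δ2=5/3, Δ3=3/2, Δ4=-4
row 1: diag=4, rhs=-66; c'=1/4, d'=-33/2
row 2: denom=8−1·1/4=31/4; d'=(58−1·-33/2)/(31/4)=298/31
row 3: denom=10−3·12/31=274/31; d'=(-1−3·298/31)/(274/31)=-925/274
row 4: denom=6−2·31/137=760/137; d'=(-33−2·-925/274)/(760/137)=-899/190
back: M4=-899/190
back: M3=-925/274−31/137·-899/190=-219/95
back: M2=298/31−12/31·-219/95=998/95
back: M1=-33/2−1/4·998/95=-1817/95
M: M0=0, M1=-1817/95, M2=998/95, M3=-219/95, M4=-899/190, M5=0
seg 0: a=0, c=M0/2=0, d=(M1−M0)/(6·1)=-1817/570, b=Δ0−h0·(2M0+M1)/6=3527/570
seg 1: a=3, c=M1/2=-1817/190, d=(M2−M1)/(6·1)=563/114, b=Δ1−h1·(2M1+M2)/6=-962/285
seg 2: a=-5, c=M2/2=499/95, d=(M3−M2)/(6·3)=-1217/1710, b=Δ2−h2·(2M2+M3)/6=-4381/570
seg 3: a=0, c=M3/2=-219/190, d=(M4−M3)/(6·2)=-461/2280, b=Δ3−h3·(2M3+M4)/6=263/57
seg 4: a=3, c=M4/2=-899/380, d=(M5−M4)/(6·1)=899/1140, b=Δ4−h4·(2M4+M5)/6=-1381/570
t_q=7/4 → seg 1, τ=3/4; S=3+-962/285·τ+-1817/190·τ²+563/114·τ³=-34381/12160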